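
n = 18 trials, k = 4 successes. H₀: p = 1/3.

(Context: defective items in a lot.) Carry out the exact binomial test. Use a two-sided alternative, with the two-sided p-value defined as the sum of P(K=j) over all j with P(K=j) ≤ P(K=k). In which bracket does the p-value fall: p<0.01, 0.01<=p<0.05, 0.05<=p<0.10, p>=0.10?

Exact binomial: n=18, k=4, p₀=1/3=0.3333
P(X=j) = C(n,j)·p₀^j·(1−p₀)^(n−j); p = Σ P(X=j) over j with P(X=j) ≤ P(X=4)
p-value (two-sided) = 0.45433
→ bracket: p>=0.10

p-value bracket: p>=0.10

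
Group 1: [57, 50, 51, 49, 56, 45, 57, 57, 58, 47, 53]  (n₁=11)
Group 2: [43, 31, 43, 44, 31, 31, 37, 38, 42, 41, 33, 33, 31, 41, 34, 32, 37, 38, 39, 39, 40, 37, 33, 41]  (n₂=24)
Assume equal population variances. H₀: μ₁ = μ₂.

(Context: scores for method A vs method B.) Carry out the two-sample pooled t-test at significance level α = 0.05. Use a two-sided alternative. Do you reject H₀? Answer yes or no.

reject H₀: yes

x̄₁=52.727, s₁=4.585, n₁=11
x̄₂=37.042, s₂=4.369, n₂=24
s_p² = [10·4.585² + 23·4.369²]/33 = 19.6709
SE = √(s_p²·(1/11+1/24)) = 1.6149
t = (52.727−37.042)/1.6149 = 9.7131
df = 33
p-value (two-sided) = 0.00000
At α=0.05: p < α → reject H₀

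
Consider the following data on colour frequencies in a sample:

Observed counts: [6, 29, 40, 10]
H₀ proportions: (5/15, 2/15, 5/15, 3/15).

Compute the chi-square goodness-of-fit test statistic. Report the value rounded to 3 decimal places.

test statistic = 52.829

n = 85; E_i = n·p_i = [28.33, 11.33, 28.33, 17.00]
χ² = (6−28.33)²/28.33 + (29−11.33)²/11.33 + (40−28.33)²/28.33 + (10−17.00)²/17.00 = 52.8294
df = 3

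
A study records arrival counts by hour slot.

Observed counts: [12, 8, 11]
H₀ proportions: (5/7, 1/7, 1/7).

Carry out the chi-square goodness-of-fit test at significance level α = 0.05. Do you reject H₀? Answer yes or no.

n = 31; E_i = n·p_i = [22.14, 4.43, 4.43]
χ² = (12−22.14)²/22.14 + (8−4.43)²/4.43 + (11−4.43)²/4.43 = 17.2774
df = 2
p-value (upper-tail) = 0.00018
At α=0.05: p < α → reject H₀

reject H₀: yes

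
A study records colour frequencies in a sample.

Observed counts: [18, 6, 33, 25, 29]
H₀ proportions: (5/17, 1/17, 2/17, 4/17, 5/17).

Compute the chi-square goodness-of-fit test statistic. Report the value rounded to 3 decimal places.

n = 111; E_i = n·p_i = [32.65, 6.53, 13.06, 26.12, 32.65]
χ² = (18−32.65)²/32.65 + (6−6.53)²/6.53 + (33−13.06)²/13.06 + (25−26.12)²/26.12 + (29−32.65)²/32.65 = 37.5203
df = 4

test statistic = 37.520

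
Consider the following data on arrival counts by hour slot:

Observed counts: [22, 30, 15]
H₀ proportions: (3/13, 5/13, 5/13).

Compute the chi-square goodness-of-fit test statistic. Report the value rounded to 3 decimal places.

test statistic = 7.960

n = 67; E_i = n·p_i = [15.46, 25.77, 25.77]
χ² = (22−15.46)²/15.46 + (30−25.77)²/25.77 + (15−25.77)²/25.77 = 7.9602
df = 2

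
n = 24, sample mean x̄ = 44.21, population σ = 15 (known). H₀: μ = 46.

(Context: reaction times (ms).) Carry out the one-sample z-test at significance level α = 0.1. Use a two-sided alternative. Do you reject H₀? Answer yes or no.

SE = σ/√n = 15/√24 = 3.0619
z = (x̄−μ₀)/SE = (44.21−46)/3.0619 = -0.5846
p-value (two-sided) = 0.55881
At α=0.1: p ≥ α → fail to reject H₀

reject H₀: no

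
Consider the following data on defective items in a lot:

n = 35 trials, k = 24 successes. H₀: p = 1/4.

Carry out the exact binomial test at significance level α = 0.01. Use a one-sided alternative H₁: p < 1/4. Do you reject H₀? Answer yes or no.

reject H₀: no

Exact binomial: n=35, k=24, p₀=1/4=0.2500
P(X≤24) from Σ C(n,i)·p₀^i·(1−p₀)^(n−i)
p-value (one-sided, H₁ less) = 1.00000
At α=0.01: p ≥ α → fail to reject H₀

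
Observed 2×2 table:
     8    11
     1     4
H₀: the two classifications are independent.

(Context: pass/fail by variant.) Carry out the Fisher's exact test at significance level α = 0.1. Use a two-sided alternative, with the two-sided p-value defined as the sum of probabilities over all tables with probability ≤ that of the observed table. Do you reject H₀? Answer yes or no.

Margins: r₁=19, r₂=5, c₁=9, c₂=15, n=24
p_obs = C(19,8)·C(5,1)/C(24,9); sum pmf over tables with pmf ≤ p_obs
p-value (two-sided) = 0.61462
At α=0.1: p ≥ α → fail to reject H₀

reject H₀: no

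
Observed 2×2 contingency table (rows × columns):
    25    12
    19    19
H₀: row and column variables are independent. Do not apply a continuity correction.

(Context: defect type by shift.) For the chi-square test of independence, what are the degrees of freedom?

degrees of freedom = 1

df = (r−1)(c−1) = (2−1)·(2−1) = 1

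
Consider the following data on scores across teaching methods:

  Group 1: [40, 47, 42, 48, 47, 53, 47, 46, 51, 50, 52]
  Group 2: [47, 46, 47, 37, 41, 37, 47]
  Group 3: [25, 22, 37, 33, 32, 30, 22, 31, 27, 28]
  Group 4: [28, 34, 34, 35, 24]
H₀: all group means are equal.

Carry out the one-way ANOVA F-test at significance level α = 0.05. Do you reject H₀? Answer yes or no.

Group means [47.55, 43.14, 28.70, 31.00], grand mean 38.394
SSB = Σnᵢ(x̄ᵢ−x̄)² = 2292.194; SSW = ΣΣ(x−x̄ᵢ)² = 595.684
MSB = 2292.194/3 = 764.0648; MSW = 595.684/29 = 20.5408
F = MSB/MSW = 37.1973
df = (3, 29)
p-value (upper-tail) = 0.00000
At α=0.05: p < α → reject H₀

reject H₀: yes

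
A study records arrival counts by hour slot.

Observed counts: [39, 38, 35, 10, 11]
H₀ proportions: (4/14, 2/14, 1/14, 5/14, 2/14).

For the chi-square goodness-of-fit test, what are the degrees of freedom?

degrees of freedom = 4

df = k − 1 = 5 − 1 = 4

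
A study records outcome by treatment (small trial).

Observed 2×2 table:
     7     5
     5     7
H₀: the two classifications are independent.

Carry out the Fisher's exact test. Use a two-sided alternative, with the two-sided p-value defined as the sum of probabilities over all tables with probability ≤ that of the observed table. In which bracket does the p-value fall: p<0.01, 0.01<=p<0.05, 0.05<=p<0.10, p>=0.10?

p-value bracket: p>=0.10

Margins: r₁=12, r₂=12, c₁=12, c₂=12, n=24
p_obs = C(12,7)·C(12,5)/C(24,12); sum pmf over tables with pmf ≤ p_obs
p-value (two-sided) = 0.68427
→ bracket: p>=0.10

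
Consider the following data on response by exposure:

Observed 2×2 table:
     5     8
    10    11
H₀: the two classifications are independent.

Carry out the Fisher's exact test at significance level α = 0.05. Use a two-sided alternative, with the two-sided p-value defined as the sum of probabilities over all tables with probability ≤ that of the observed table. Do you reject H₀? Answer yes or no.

reject H₀: no

Margins: r₁=13, r₂=21, c₁=15, c₂=19, n=34
p_obs = C(13,5)·C(21,10)/C(34,15); sum pmf over tables with pmf ≤ p_obs
p-value (two-sided) = 0.72824
At α=0.05: p ≥ α → fail to reject H₀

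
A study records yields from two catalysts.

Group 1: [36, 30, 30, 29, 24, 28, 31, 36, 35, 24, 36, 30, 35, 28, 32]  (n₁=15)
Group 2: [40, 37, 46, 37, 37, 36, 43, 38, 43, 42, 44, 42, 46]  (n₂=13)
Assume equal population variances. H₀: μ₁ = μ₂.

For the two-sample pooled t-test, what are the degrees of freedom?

degrees of freedom = 26

df = n₁ + n₂ − 2 = 15 + 13 − 2 = 26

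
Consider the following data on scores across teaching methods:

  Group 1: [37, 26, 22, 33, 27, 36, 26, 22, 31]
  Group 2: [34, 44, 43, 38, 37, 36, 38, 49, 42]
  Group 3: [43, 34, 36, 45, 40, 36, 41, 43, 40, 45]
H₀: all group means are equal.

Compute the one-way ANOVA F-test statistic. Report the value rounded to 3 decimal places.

test statistic = 17.235

Group means [28.89, 40.11, 40.30], grand mean 36.571
SSB = Σnᵢ(x̄ᵢ−x̄)² = 782.979; SSW = ΣΣ(x−x̄ᵢ)² = 567.878
MSB = 782.979/2 = 391.4897; MSW = 567.878/25 = 22.7151
F = MSB/MSW = 17.2348
df = (2, 25)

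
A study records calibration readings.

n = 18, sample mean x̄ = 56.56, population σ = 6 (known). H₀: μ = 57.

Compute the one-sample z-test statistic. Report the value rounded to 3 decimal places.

test statistic = -0.311

SE = σ/√n = 6/√18 = 1.4142
z = (x̄−μ₀)/SE = (56.56−57)/1.4142 = -0.3111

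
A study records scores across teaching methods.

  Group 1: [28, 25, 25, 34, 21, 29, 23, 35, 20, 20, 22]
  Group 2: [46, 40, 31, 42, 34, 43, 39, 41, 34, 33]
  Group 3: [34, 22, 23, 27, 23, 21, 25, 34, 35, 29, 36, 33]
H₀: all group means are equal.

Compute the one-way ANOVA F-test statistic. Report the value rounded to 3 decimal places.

Group means [25.64, 38.30, 28.50], grand mean 30.515
SSB = Σnᵢ(x̄ᵢ−x̄)² = 916.597; SSW = ΣΣ(x−x̄ᵢ)² = 857.645
MSB = 916.597/2 = 458.2985; MSW = 857.645/30 = 28.5882
F = MSB/MSW = 16.0310
df = (2, 30)

test statistic = 16.031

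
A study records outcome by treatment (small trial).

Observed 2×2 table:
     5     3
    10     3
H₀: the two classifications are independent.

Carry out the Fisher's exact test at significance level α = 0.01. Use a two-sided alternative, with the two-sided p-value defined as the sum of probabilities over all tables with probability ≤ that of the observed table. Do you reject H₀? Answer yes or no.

Margins: r₁=8, r₂=13, c₁=15, c₂=6, n=21
p_obs = C(8,5)·C(13,10)/C(21,15); sum pmf over tables with pmf ≤ p_obs
p-value (two-sided) = 0.63106
At α=0.01: p ≥ α → fail to reject H₀

reject H₀: no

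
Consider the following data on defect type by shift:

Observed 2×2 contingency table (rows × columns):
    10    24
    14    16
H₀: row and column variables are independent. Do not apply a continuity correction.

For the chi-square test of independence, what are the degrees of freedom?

df = (r−1)(c−1) = (2−1)·(2−1) = 1

degrees of freedom = 1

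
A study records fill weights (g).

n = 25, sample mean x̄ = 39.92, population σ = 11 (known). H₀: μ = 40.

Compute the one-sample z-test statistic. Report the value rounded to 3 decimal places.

test statistic = -0.036

SE = σ/√n = 11/√25 = 2.2000
z = (x̄−μ₀)/SE = (39.92−40)/2.2000 = -0.0364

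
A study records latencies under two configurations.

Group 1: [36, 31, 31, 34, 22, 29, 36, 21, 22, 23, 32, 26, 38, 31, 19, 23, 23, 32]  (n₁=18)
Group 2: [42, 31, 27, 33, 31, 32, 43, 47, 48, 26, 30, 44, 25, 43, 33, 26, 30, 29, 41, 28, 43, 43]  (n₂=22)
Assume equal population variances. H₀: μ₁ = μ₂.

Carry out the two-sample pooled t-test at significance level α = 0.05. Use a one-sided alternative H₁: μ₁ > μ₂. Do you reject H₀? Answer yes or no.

x̄₁=28.278, s₁=5.959, n₁=18
x̄₂=35.227, s₂=7.696, n₂=22
s_p² = [17·5.959² + 21·7.696²]/38 = 48.6178
SE = √(s_p²·(1/18+1/22)) = 2.2161
t = (28.278−35.227)/2.2161 = -3.1360
df = 38
p-value (one-sided, H₁ greater) = 0.99835
At α=0.05: p ≥ α → fail to reject H₀

reject H₀: no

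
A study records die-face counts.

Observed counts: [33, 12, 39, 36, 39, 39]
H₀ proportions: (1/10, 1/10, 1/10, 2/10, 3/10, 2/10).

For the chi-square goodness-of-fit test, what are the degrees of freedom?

df = k − 1 = 6 − 1 = 5

degrees of freedom = 5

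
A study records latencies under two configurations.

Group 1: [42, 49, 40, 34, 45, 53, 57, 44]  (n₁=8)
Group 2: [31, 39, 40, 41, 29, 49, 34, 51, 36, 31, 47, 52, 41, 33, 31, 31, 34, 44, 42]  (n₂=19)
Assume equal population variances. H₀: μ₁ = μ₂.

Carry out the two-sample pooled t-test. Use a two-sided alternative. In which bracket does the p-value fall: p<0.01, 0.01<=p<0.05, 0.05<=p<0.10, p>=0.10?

x̄₁=45.500, s₁=7.348, n₁=8
x̄₂=38.737, s₂=7.340, n₂=19
s_p² = [7·7.348² + 18·7.340²]/25 = 53.9074
SE = √(s_p²·(1/8+1/19)) = 3.0945
t = (45.500−38.737)/3.0945 = 2.1856
df = 25
p-value (two-sided) = 0.03843
→ bracket: 0.01<=p<0.05

p-value bracket: 0.01<=p<0.05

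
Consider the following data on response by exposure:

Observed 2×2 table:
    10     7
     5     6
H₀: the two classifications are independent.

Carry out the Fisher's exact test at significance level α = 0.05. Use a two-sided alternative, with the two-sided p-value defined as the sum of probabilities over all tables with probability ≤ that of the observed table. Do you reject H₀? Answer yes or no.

Margins: r₁=17, r₂=11, c₁=15, c₂=13, n=28
p_obs = C(17,10)·C(11,5)/C(28,15); sum pmf over tables with pmf ≤ p_obs
p-value (two-sided) = 0.70004
At α=0.05: p ≥ α → fail to reject H₀

reject H₀: no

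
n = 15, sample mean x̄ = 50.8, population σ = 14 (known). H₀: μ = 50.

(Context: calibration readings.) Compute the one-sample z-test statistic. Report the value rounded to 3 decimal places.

test statistic = 0.221

SE = σ/√n = 14/√15 = 3.6148
z = (x̄−μ₀)/SE = (50.8−50)/3.6148 = 0.2213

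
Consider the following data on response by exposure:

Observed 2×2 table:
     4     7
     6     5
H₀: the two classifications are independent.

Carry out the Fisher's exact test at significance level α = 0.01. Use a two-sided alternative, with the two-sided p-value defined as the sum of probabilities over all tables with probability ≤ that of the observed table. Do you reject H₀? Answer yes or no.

reject H₀: no

Margins: r₁=11, r₂=11, c₁=10, c₂=12, n=22
p_obs = C(11,4)·C(11,6)/C(22,10); sum pmf over tables with pmf ≤ p_obs
p-value (two-sided) = 0.66992
At α=0.01: p ≥ α → fail to reject H₀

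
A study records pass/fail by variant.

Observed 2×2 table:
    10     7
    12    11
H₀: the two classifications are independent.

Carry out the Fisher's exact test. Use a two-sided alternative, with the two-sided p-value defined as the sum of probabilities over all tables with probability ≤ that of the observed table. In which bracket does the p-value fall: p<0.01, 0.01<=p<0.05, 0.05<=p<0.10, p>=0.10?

Margins: r₁=17, r₂=23, c₁=22, c₂=18, n=40
p_obs = C(17,10)·C(23,12)/C(40,22); sum pmf over tables with pmf ≤ p_obs
p-value (two-sided) = 0.75470
→ bracket: p>=0.10

p-value bracket: p>=0.10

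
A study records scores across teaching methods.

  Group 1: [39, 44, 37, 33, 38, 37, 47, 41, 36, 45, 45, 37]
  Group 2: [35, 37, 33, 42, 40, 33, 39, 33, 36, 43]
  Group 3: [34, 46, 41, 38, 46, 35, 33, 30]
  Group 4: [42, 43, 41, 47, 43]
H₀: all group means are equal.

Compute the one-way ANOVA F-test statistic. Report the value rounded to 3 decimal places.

test statistic = 2.434

Group means [39.92, 37.10, 37.88, 43.20], grand mean 39.114
SSB = Σnᵢ(x̄ᵢ−x̄)² = 144.051; SSW = ΣΣ(x−x̄ᵢ)² = 611.492
MSB = 144.051/3 = 48.0171; MSW = 611.492/31 = 19.7255
F = MSB/MSW = 2.4343
df = (3, 31)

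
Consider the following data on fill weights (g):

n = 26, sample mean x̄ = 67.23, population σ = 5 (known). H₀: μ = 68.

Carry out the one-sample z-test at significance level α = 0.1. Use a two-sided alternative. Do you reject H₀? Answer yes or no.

reject H₀: no

SE = σ/√n = 5/√26 = 0.9806
z = (x̄−μ₀)/SE = (67.23−68)/0.9806 = -0.7852
p-value (two-sided) = 0.43231
At α=0.1: p ≥ α → fail to reject H₀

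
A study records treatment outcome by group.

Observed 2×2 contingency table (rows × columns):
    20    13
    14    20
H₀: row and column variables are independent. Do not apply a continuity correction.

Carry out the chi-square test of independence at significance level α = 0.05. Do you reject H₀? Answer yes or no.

reject H₀: no

Row totals [33, 34], col totals [34, 33], n=67
χ² = (20−16.75)²/16.75 + (13−16.25)²/16.25 + (14−17.25)²/17.25 + (20−16.75)²/16.75 = 2.5293
df = 1
p-value (upper-tail) = 0.11175
At α=0.05: p ≥ α → fail to reject H₀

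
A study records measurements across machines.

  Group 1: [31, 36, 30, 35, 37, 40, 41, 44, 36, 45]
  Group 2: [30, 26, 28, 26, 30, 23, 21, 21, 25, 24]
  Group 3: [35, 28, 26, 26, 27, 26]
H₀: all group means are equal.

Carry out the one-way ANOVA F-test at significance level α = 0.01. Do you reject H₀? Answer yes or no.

Group means [37.50, 25.40, 28.00], grand mean 30.654
SSB = Σnᵢ(x̄ᵢ−x̄)² = 786.985; SSW = ΣΣ(x−x̄ᵢ)² = 384.900
MSB = 786.985/2 = 393.4923; MSW = 384.900/23 = 16.7348
F = MSB/MSW = 23.5134
df = (2, 23)
p-value (upper-tail) = 0.00000
At α=0.01: p < α → reject H₀

reject H₀: yes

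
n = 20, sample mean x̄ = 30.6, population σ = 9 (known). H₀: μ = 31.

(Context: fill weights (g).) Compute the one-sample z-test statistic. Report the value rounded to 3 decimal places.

test statistic = -0.199

SE = σ/√n = 9/√20 = 2.0125
z = (x̄−μ₀)/SE = (30.6−31)/2.0125 = -0.1988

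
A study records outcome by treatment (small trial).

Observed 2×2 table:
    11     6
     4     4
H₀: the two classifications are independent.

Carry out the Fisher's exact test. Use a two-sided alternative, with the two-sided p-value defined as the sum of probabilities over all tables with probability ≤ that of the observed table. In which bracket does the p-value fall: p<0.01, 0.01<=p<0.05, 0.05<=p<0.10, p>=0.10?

p-value bracket: p>=0.10

Margins: r₁=17, r₂=8, c₁=15, c₂=10, n=25
p_obs = C(17,11)·C(8,4)/C(25,15); sum pmf over tables with pmf ≤ p_obs
p-value (two-sided) = 0.66682
→ bracket: p>=0.10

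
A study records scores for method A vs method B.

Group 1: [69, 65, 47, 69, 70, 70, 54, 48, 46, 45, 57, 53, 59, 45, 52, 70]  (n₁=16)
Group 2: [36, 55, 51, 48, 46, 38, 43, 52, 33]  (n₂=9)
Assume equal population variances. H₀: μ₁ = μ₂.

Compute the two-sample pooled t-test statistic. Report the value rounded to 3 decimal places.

x̄₁=57.438, s₁=10.000, n₁=16
x̄₂=44.667, s₂=7.681, n₂=9
s_p² = [15·10.000² + 8·7.681²]/23 = 85.7364
SE = √(s_p²·(1/16+1/9)) = 3.8581
t = (57.438−44.667)/3.8581 = 3.3102
df = 23

test statistic = 3.310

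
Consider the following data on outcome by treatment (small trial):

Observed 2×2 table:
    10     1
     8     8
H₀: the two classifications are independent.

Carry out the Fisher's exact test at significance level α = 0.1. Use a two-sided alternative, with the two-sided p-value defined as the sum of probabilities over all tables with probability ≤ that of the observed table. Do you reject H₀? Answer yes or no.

Margins: r₁=11, r₂=16, c₁=18, c₂=9, n=27
p_obs = C(11,10)·C(16,8)/C(27,18); sum pmf over tables with pmf ≤ p_obs
p-value (two-sided) = 0.04167
At α=0.1: p < α → reject H₀

reject H₀: yes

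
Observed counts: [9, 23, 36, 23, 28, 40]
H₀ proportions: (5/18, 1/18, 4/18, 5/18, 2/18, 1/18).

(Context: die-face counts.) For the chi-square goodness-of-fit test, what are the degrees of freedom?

df = k − 1 = 6 − 1 = 5

degrees of freedom = 5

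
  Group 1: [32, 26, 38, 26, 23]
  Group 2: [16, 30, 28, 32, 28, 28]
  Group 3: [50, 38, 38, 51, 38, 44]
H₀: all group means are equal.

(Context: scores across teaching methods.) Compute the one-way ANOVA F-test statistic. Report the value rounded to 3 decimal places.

Group means [29.00, 27.00, 43.17], grand mean 33.294
SSB = Σnᵢ(x̄ᵢ−x̄)² = 914.696; SSW = ΣΣ(x−x̄ᵢ)² = 490.833
MSB = 914.696/2 = 457.3480; MSW = 490.833/14 = 35.0595
F = MSB/MSW = 13.0449
df = (2, 14)

test statistic = 13.045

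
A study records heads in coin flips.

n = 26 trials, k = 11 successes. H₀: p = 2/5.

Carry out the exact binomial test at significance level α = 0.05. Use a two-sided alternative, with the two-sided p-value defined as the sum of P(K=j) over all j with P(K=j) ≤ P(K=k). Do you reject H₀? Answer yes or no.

reject H₀: no

Exact binomial: n=26, k=11, p₀=2/5=0.4000
P(X=j) = C(n,j)·p₀^j·(1−p₀)^(n−j); p = Σ P(X=j) over j with P(X=j) ≤ P(X=11)
p-value (two-sided) = 0.84287
At α=0.05: p ≥ α → fail to reject H₀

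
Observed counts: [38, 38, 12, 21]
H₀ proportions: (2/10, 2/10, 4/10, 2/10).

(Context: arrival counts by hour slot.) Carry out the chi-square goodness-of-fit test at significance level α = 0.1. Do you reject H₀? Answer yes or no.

reject H₀: yes

n = 109; E_i = n·p_i = [21.80, 21.80, 43.60, 21.80]
χ² = (38−21.80)²/21.80 + (38−21.80)²/21.80 + (12−43.60)²/43.60 + (21−21.80)²/21.80 = 47.0092
df = 3
p-value (upper-tail) = 0.00000
At α=0.1: p < α → reject H₀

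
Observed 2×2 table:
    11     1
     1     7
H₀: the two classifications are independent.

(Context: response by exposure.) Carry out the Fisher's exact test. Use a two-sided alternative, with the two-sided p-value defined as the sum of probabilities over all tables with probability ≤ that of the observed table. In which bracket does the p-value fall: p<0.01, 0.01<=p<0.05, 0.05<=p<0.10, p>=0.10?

Margins: r₁=12, r₂=8, c₁=12, c₂=8, n=20
p_obs = C(12,11)·C(8,1)/C(20,12); sum pmf over tables with pmf ≤ p_obs
p-value (two-sided) = 0.00077
→ bracket: p<0.01

p-value bracket: p<0.01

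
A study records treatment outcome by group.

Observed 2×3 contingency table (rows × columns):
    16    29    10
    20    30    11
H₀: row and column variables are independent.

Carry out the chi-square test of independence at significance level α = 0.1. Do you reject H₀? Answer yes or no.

reject H₀: no

Row totals [55, 61], col totals [36, 59, 21], n=116
χ² = (16−17.07)²/17.07 + (29−27.97)²/27.97 + (10−9.96)²/9.96 + (20−18.93)²/18.93 + (30−31.03)²/31.03 + (11−11.04)²/11.04 = 0.1992
df = 2
p-value (upper-tail) = 0.90520
At α=0.1: p ≥ α → fail to reject H₀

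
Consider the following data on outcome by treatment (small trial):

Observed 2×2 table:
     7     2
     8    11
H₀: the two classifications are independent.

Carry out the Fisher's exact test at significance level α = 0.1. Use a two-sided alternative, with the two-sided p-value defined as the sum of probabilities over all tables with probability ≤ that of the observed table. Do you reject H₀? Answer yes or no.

reject H₀: no

Margins: r₁=9, r₂=19, c₁=15, c₂=13, n=28
p_obs = C(9,7)·C(19,8)/C(28,15); sum pmf over tables with pmf ≤ p_obs
p-value (two-sided) = 0.11449
At α=0.1: p ≥ α → fail to reject H₀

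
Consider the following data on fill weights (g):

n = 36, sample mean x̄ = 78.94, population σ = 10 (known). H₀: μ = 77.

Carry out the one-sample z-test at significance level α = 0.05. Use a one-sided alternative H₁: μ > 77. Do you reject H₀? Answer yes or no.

SE = σ/√n = 10/√36 = 1.6667
z = (x̄−μ₀)/SE = (78.94−77)/1.6667 = 1.1640
p-value (one-sided, H₁ greater) = 0.12221
At α=0.05: p ≥ α → fail to reject H₀

reject H₀: no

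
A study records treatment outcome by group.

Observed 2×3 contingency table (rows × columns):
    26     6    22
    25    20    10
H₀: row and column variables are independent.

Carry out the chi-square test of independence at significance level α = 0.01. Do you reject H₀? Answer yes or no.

reject H₀: yes

Row totals [54, 55], col totals [51, 26, 32], n=109
χ² = (26−25.27)²/25.27 + (6−12.88)²/12.88 + (22−15.85)²/15.85 + (25−25.73)²/25.73 + (20−13.12)²/13.12 + (10−16.15)²/16.15 = 12.0499
df = 2
p-value (upper-tail) = 0.00242
At α=0.01: p < α → reject H₀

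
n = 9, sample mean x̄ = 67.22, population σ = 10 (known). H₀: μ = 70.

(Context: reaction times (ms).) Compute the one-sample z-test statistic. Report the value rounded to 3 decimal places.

SE = σ/√n = 10/√9 = 3.3333
z = (x̄−μ₀)/SE = (67.22−70)/3.3333 = -0.8340

test statistic = -0.834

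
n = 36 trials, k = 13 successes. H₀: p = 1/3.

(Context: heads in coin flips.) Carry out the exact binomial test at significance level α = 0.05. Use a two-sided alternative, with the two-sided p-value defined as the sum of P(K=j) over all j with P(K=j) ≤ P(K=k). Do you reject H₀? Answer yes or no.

reject H₀: no

Exact binomial: n=36, k=13, p₀=1/3=0.3333
P(X=j) = C(n,j)·p₀^j·(1−p₀)^(n−j); p = Σ P(X=j) over j with P(X=j) ≤ P(X=13)
p-value (two-sided) = 0.72578
At α=0.05: p ≥ α → fail to reject H₀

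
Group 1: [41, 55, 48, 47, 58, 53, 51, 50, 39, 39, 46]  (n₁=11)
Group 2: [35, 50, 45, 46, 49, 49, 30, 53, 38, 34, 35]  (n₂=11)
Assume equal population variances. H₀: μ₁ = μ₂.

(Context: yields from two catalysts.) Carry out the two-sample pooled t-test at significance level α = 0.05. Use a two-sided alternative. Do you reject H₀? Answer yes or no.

reject H₀: no

x̄₁=47.909, s₁=6.348, n₁=11
x̄₂=42.182, s₂=7.935, n₂=11
s_p² = [10·6.348² + 10·7.935²]/20 = 51.6273
SE = √(s_p²·(1/11+1/11)) = 3.0638
t = (47.909−42.182)/3.0638 = 1.8693
df = 20
p-value (two-sided) = 0.07629
At α=0.05: p ≥ α → fail to reject H₀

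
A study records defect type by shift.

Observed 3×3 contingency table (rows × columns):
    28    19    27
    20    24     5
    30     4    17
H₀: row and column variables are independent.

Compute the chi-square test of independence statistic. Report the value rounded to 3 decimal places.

Row totals [74, 49, 51], col totals [78, 47, 49], n=174
χ² = (28−33.17)²/33.17 + (19−19.99)²/19.99 + (27−20.84)²/20.84 + (20−21.97)²/21.97 + (24−13.24)²/13.24 + (5−13.80)²/13.80 + (30−22.86)²/22.86 + (4−13.78)²/13.78 + (17−14.36)²/14.36 = 26.8682
df = 4

test statistic = 26.868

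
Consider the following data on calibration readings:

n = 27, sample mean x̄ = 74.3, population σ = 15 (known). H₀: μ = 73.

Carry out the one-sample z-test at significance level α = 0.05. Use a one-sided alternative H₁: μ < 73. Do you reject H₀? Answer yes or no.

reject H₀: no

SE = σ/√n = 15/√27 = 2.8868
z = (x̄−μ₀)/SE = (74.3−73)/2.8868 = 0.4503
p-value (one-sided, H₁ less) = 0.67376
At α=0.05: p ≥ α → fail to reject H₀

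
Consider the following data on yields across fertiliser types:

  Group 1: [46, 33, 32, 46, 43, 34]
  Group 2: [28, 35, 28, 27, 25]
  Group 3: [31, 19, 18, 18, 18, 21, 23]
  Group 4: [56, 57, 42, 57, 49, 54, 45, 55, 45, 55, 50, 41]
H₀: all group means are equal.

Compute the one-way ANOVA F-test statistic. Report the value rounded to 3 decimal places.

Group means [39.00, 28.60, 21.14, 50.50], grand mean 37.700
SSB = Σnᵢ(x̄ᵢ−x̄)² = 4309.243; SSW = ΣΣ(x−x̄ᵢ)² = 809.057
MSB = 4309.243/3 = 1436.4143; MSW = 809.057/26 = 31.1176
F = MSB/MSW = 46.1609
df = (3, 26)

test statistic = 46.161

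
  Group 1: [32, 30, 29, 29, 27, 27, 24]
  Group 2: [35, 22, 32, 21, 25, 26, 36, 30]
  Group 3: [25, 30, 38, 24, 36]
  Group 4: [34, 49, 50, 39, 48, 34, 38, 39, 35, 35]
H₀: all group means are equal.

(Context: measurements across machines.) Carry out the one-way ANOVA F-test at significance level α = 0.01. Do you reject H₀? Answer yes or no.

reject H₀: yes

Group means [28.29, 28.38, 30.60, 40.10], grand mean 32.633
SSB = Σnᵢ(x̄ᵢ−x̄)² = 855.563; SSW = ΣΣ(x−x̄ᵢ)² = 801.404
MSB = 855.563/3 = 285.1877; MSW = 801.404/26 = 30.8232
F = MSB/MSW = 9.2524
df = (3, 26)
p-value (upper-tail) = 0.00025
At α=0.01: p < α → reject H₀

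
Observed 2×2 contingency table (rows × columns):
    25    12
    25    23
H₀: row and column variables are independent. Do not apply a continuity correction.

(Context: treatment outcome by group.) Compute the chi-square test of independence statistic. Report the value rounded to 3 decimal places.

test statistic = 2.068

Row totals [37, 48], col totals [50, 35], n=85
χ² = (25−21.76)²/21.76 + (12−15.24)²/15.24 + (25−28.24)²/28.24 + (23−19.76)²/19.76 = 2.0683
df = 1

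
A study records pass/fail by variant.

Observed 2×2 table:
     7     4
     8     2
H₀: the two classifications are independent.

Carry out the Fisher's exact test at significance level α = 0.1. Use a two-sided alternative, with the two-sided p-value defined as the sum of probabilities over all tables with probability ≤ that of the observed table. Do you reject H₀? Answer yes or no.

reject H₀: no

Margins: r₁=11, r₂=10, c₁=15, c₂=6, n=21
p_obs = C(11,7)·C(10,8)/C(21,15); sum pmf over tables with pmf ≤ p_obs
p-value (two-sided) = 0.63512
At α=0.1: p ≥ α → fail to reject H₀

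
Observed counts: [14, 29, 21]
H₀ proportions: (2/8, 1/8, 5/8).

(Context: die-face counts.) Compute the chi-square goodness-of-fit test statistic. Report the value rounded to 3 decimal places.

n = 64; E_i = n·p_i = [16.00, 8.00, 40.00]
χ² = (14−16.00)²/16.00 + (29−8.00)²/8.00 + (21−40.00)²/40.00 = 64.4000
df = 2

test statistic = 64.400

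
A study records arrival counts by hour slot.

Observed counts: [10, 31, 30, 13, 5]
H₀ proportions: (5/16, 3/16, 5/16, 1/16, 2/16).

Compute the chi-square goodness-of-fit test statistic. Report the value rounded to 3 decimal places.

test statistic = 37.172

n = 89; E_i = n·p_i = [27.81, 16.69, 27.81, 5.56, 11.12]
χ² = (10−27.81)²/27.81 + (31−16.69)²/16.69 + (30−27.81)²/27.81 + (13−5.56)²/5.56 + (5−11.12)²/11.12 = 37.1723
df = 4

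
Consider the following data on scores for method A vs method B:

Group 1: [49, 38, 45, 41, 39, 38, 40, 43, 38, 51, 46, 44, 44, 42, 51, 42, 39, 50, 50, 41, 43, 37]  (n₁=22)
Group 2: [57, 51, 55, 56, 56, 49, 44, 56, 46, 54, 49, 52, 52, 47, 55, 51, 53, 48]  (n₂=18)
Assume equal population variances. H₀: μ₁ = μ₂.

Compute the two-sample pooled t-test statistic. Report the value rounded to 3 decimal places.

x̄₁=43.227, s₁=4.566, n₁=22
x̄₂=51.722, s₂=3.878, n₂=18
s_p² = [21·4.566² + 17·3.878²]/38 = 18.2493
SE = √(s_p²·(1/22+1/18)) = 1.3577
t = (43.227−51.722)/1.3577 = -6.2568
df = 38

test statistic = -6.257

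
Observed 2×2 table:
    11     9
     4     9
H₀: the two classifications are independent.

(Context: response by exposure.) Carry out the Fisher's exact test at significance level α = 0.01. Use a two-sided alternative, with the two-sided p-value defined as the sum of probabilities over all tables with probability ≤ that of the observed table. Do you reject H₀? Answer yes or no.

reject H₀: no

Margins: r₁=20, r₂=13, c₁=15, c₂=18, n=33
p_obs = C(20,11)·C(13,4)/C(33,15); sum pmf over tables with pmf ≤ p_obs
p-value (two-sided) = 0.28442
At α=0.01: p ≥ α → fail to reject H₀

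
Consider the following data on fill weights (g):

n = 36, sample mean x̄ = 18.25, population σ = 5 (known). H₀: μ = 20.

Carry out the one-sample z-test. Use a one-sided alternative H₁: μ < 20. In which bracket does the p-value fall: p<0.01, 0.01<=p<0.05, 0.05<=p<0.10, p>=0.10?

SE = σ/√n = 5/√36 = 0.8333
z = (x̄−μ₀)/SE = (18.25−20)/0.8333 = -2.1000
p-value (one-sided, H₁ less) = 0.01786
→ bracket: 0.01<=p<0.05

p-value bracket: 0.01<=p<0.05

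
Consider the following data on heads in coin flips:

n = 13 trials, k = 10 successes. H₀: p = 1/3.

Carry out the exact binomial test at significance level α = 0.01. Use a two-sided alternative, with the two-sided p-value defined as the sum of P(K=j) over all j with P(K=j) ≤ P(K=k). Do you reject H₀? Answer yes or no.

Exact binomial: n=13, k=10, p₀=1/3=0.3333
P(X=j) = C(n,j)·p₀^j·(1−p₀)^(n−j); p = Σ P(X=j) over j with P(X=j) ≤ P(X=10)
p-value (two-sided) = 0.00165
At α=0.01: p < α → reject H₀

reject H₀: yes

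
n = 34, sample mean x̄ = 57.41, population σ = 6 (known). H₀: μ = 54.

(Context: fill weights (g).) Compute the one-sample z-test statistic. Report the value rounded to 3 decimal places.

test statistic = 3.314

SE = σ/√n = 6/√34 = 1.0290
z = (x̄−μ₀)/SE = (57.41−54)/1.0290 = 3.3139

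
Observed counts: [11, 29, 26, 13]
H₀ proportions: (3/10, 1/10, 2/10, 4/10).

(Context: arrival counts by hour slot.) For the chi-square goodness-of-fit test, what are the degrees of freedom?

df = k − 1 = 4 − 1 = 3

degrees of freedom = 3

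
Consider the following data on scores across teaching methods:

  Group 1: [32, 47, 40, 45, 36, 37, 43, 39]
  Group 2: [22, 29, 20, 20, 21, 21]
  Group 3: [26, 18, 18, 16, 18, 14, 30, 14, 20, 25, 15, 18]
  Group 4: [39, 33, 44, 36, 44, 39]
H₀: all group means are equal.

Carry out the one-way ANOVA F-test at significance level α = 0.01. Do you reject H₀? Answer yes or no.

Group means [39.88, 22.17, 19.33, 39.17], grand mean 28.719
SSB = Σnᵢ(x̄ᵢ−x̄)² = 2965.260; SSW = ΣΣ(x−x̄ᵢ)² = 611.208
MSB = 2965.260/3 = 988.4201; MSW = 611.208/28 = 21.8289
F = MSB/MSW = 45.2804
df = (3, 28)
p-value (upper-tail) = 0.00000
At α=0.01: p < α → reject H₀

reject H₀: yes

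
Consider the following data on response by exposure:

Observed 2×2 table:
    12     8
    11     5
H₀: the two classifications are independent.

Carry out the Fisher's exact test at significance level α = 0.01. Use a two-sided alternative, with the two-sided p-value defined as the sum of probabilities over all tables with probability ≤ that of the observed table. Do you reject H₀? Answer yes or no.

Margins: r₁=20, r₂=16, c₁=23, c₂=13, n=36
p_obs = C(20,12)·C(16,11)/C(36,23); sum pmf over tables with pmf ≤ p_obs
p-value (two-sided) = 0.73136
At α=0.01: p ≥ α → fail to reject H₀

reject H₀: no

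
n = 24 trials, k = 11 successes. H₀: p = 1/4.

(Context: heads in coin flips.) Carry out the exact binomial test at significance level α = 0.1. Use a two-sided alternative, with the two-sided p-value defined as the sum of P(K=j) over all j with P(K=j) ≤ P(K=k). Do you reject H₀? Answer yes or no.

Exact binomial: n=24, k=11, p₀=1/4=0.2500
P(X=j) = C(n,j)·p₀^j·(1−p₀)^(n−j); p = Σ P(X=j) over j with P(X=j) ≤ P(X=11)
p-value (two-sided) = 0.03037
At α=0.1: p < α → reject H₀

reject H₀: yes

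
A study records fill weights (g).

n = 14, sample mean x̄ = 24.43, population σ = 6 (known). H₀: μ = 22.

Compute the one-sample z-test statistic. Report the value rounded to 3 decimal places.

test statistic = 1.515

SE = σ/√n = 6/√14 = 1.6036
z = (x̄−μ₀)/SE = (24.43−22)/1.6036 = 1.5154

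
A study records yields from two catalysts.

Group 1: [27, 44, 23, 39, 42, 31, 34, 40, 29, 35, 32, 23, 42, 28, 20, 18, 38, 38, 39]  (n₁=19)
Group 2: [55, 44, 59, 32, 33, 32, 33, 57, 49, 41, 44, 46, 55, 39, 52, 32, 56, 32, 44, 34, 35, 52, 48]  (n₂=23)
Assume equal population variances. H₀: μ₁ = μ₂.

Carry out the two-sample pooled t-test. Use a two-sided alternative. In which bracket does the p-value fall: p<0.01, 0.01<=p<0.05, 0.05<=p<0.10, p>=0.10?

p-value bracket: p<0.01

x̄₁=32.737, s₁=7.936, n₁=19
x̄₂=43.652, s₂=9.495, n₂=23
s_p² = [18·7.936² + 22·9.495²]/40 = 77.9225
SE = √(s_p²·(1/19+1/23)) = 2.7366
t = (32.737−43.652)/2.7366 = -3.9886
df = 40
p-value (two-sided) = 0.00028
→ bracket: p<0.01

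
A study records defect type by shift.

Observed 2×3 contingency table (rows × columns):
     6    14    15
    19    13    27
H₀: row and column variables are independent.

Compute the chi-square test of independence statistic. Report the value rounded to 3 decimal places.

test statistic = 4.384

Row totals [35, 59], col totals [25, 27, 42], n=94
χ² = (6−9.31)²/9.31 + (14−10.05)²/10.05 + (15−15.64)²/15.64 + (19−15.69)²/15.69 + (13−16.95)²/16.95 + (27−26.36)²/26.36 = 4.3837
df = 2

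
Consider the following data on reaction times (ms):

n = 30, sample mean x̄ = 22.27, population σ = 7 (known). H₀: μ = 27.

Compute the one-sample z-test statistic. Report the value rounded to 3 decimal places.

SE = σ/√n = 7/√30 = 1.2780
z = (x̄−μ₀)/SE = (22.27−27)/1.2780 = -3.7010

test statistic = -3.701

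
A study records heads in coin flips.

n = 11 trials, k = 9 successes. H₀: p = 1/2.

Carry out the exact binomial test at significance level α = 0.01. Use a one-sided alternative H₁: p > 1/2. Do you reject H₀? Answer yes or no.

Exact binomial: n=11, k=9, p₀=1/2=0.5000
P(X≥9) from Σ C(n,i)·p₀^i·(1−p₀)^(n−i)
p-value (one-sided, H₁ greater) = 0.03271
At α=0.01: p ≥ α → fail to reject H₀

reject H₀: no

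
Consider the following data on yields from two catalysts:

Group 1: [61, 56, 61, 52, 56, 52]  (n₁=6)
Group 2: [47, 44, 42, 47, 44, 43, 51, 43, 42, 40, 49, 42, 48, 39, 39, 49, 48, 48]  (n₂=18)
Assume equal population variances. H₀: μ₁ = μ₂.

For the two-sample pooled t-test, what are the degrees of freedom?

degrees of freedom = 22

df = n₁ + n₂ − 2 = 6 + 18 − 2 = 22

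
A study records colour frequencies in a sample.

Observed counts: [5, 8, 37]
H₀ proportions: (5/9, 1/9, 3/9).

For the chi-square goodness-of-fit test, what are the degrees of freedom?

degrees of freedom = 2

df = k − 1 = 3 − 1 = 2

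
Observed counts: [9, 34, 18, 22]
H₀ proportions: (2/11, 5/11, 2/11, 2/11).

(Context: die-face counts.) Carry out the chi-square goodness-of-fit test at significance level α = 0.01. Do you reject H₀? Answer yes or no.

reject H₀: no

n = 83; E_i = n·p_i = [15.09, 37.73, 15.09, 15.09]
χ² = (9−15.09)²/15.09 + (34−37.73)²/37.73 + (18−15.09)²/15.09 + (22−15.09)²/15.09 = 6.5506
df = 3
p-value (upper-tail) = 0.08769
At α=0.01: p ≥ α → fail to reject H₀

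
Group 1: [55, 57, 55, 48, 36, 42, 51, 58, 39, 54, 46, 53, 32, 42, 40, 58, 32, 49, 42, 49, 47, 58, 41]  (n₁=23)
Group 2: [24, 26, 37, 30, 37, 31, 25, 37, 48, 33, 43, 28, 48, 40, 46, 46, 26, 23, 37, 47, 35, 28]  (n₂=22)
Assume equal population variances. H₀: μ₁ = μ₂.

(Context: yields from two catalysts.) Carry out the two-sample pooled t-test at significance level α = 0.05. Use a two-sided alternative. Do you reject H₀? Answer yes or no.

x̄₁=47.130, s₁=8.248, n₁=23
x̄₂=35.227, s₂=8.446, n₂=22
s_p² = [22·8.248² + 21·8.446²]/43 = 69.6389
SE = √(s_p²·(1/23+1/22)) = 2.4886
t = (47.130−35.227)/2.4886 = 4.7831
df = 43
p-value (two-sided) = 0.00002
At α=0.05: p < α → reject H₀

reject H₀: yes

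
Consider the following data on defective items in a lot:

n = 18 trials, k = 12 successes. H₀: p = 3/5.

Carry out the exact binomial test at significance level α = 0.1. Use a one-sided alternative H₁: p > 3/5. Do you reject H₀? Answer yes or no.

reject H₀: no

Exact binomial: n=18, k=12, p₀=3/5=0.6000
P(X≥12) from Σ C(n,i)·p₀^i·(1−p₀)^(n−i)
p-value (one-sided, H₁ greater) = 0.37428
At α=0.1: p ≥ α → fail to reject H₀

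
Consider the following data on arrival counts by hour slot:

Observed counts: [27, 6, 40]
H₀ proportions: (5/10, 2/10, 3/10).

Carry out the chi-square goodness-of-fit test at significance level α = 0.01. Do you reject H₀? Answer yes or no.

n = 73; E_i = n·p_i = [36.50, 14.60, 21.90]
χ² = (27−36.50)²/36.50 + (6−14.60)²/14.60 + (40−21.90)²/21.90 = 22.4977
df = 2
p-value (upper-tail) = 0.00001
At α=0.01: p < α → reject H₀

reject H₀: yes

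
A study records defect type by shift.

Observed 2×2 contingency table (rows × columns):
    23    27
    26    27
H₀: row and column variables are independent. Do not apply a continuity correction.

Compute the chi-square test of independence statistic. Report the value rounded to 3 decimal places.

Row totals [50, 53], col totals [49, 54], n=103
χ² = (23−23.79)²/23.79 + (27−26.21)²/26.21 + (26−25.21)²/25.21 + (27−27.79)²/27.79 = 0.0964
df = 1

test statistic = 0.096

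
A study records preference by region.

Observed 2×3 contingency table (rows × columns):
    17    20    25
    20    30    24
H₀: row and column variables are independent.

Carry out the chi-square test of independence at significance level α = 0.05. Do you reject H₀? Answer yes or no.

Row totals [62, 74], col totals [37, 50, 49], n=136
χ² = (17−16.87)²/16.87 + (20−22.79)²/22.79 + (25−22.34)²/22.34 + (20−20.13)²/20.13 + (30−27.21)²/27.21 + (24−26.66)²/26.66 = 1.2143
df = 2
p-value (upper-tail) = 0.54491
At α=0.05: p ≥ α → fail to reject H₀

reject H₀: no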